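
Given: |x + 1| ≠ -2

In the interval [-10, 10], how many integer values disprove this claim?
An absolute value is never negative, so the left side is ≥ 0 for every x, while the right side is -2. Tightest case in [-10, 10] is x = -1:
x = -1: LHS = |(-1) + 1| = |0| = 0; 0 ≠ -2 — holds
Hence LHS − RHS is never 0, i.e. the two sides are never equal, so the relation holds for every integer in [-10, 10].

No counterexample appears in that range.

Answer: 0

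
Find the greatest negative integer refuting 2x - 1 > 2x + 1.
Testing negative integers from -1 downward:
x = -1: LHS = 2·(-1) - 1 = -3, RHS = 2·(-1) + 1 = -1; -3 > -1 — FAILS  ← closest negative counterexample to 0

Answer: x = -1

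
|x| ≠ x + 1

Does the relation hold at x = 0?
x = 0: LHS = |0| = 0, RHS = 0 + 1 = 1; 0 ≠ 1 — holds

The relation is satisfied at x = 0.

Answer: Yes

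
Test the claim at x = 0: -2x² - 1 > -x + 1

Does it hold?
x = 0: LHS = -2·0² - 1 = -1, RHS = -0 + 1 = 1; -1 > 1 — FAILS

The relation fails at x = 0, so x = 0 is a counterexample.

Answer: No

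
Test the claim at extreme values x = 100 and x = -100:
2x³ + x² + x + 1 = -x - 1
x = 100: LHS = 2·100³ + 100² + 100 + 1 = 2010101, RHS = -100 - 1 = -101; 2010101 = -101 — FAILS
x = -100: LHS = 2·(-100)³ + (-100)² + (-100) + 1 = -1990099, RHS = -(-100) - 1 = 99; -1990099 = 99 — FAILS

Answer: No, fails for both x = 100 and x = -100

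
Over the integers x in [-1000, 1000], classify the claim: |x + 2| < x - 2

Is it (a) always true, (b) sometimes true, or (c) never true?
Over all integers in [-1000, 1000], LHS − RHS is smallest at x = 0, where it equals 4:
x = 0: LHS = |0 + 2| = |2| = 2, RHS = 0 - 2 = -2; 2 < -2 — FAILS
At the ends of the range:
x = -1000: LHS = |(-1000) + 2| = |-998| = 998, RHS = (-1000) - 2 = -1002; 998 < -1002 — FAILS
x = 1000: LHS = |1000 + 2| = |1002| = 1002, RHS = 1000 - 2 = 998; 1002 < 998 — FAILS
Hence LHS − RHS is never negative, i.e. LHS ≥ RHS throughout, so the claimed relation (<) fails for every integer in [-1000, 1000].

No integer in the range satisfies it.

Answer: Never true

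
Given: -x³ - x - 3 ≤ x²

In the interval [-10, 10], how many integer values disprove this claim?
Counterexamples in [-10, 10]: {-10, -9, -8, -7, -6, -5, -4, -3, -2}.

Counting them gives 9 values.

Answer: 9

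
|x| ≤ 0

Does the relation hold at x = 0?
x = 0: LHS = |0| = 0; 0 ≤ 0 — holds

The relation is satisfied at x = 0.

Answer: Yes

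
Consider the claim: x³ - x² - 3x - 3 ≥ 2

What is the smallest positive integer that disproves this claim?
Testing positive integers:
x = 1: LHS = 1³ - 1² - 3·1 - 3 = -6; -6 ≥ 2 — FAILS  ← smallest positive counterexample

Answer: x = 1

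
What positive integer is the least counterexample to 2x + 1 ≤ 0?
Testing positive integers:
x = 1: LHS = 2·1 + 1 = 3; 3 ≤ 0 — FAILS  ← smallest positive counterexample

Answer: x = 1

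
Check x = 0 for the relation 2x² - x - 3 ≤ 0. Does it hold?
x = 0: LHS = 2·0² - 0 - 3 = -3; -3 ≤ 0 — holds

The relation is satisfied at x = 0.

Answer: Yes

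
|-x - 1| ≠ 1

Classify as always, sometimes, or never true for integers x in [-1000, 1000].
Holds at x = 1: LHS = |-1 - 1| = |-2| = 2; 2 ≠ 1 — holds
Fails at x = 0: LHS = |-0 - 1| = |-1| = 1; 1 ≠ 1 — FAILS
It is satisfied by some integers in the range but not all.

Answer: Sometimes true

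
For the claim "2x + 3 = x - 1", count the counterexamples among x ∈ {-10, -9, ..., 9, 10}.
Counterexamples in [-10, 10]: {-10, -9, -8, -7, -6, -5, -3, -2, -1, 0, 1, 2, 3, 4, 5, 6, 7, 8, 9, 10}.

Counting them gives 20 values.

Answer: 20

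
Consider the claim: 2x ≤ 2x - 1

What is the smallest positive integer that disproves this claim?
Testing positive integers:
x = 1: LHS = 2·1 = 2, RHS = 2·1 - 1 = 1; 2 ≤ 1 — FAILS  ← smallest positive counterexample

Answer: x = 1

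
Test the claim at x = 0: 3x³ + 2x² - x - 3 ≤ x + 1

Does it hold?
x = 0: LHS = 3·0³ + 2·0² - 0 - 3 = -3, RHS = 0 + 1 = 1; -3 ≤ 1 — holds

The relation is satisfied at x = 0.

Answer: Yes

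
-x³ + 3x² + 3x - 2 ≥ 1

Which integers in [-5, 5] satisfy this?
Holds for: {-5, -4, -3, -2, 1, 2, 3}
Fails for: {-1, 0, 4, 5}

Answer: {-5, -4, -3, -2, 1, 2, 3}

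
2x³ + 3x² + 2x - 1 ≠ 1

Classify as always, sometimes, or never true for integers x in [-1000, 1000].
Track d = LHS − RHS over the integers in [-1000, 1000]. Equality would need d = 0, but d changes sign only between consecutive integers, jumping over 0:
x = 0: LHS = 2·0³ + 3·0² + 2·0 - 1 = -1; -1 ≠ 1 — holds  (d = -2)
x = 1: LHS = 2·1³ + 3·1² + 2·1 - 1 = 6; 6 ≠ 1 — holds  (d = 5)
Away from these crossings d keeps a constant sign, and checking every integer in [-1000, 1000] confirms d ≠ 0 throughout. Hence the two sides are never equal, so the relation holds for every integer in [-1000, 1000].

No counterexample exists.

Answer: Always true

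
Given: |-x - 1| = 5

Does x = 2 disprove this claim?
Substitute x = 2 into the relation:
x = 2: LHS = |-2 - 1| = |-3| = 3; 3 = 5 — FAILS

Since the claim fails at x = 2, this value is a counterexample.

Answer: Yes, x = 2 is a counterexample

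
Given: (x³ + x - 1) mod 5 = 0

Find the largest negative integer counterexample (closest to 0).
Testing negative integers from -1 downward:
x = -1: LHS = ((-1)³ + (-1) - 1) mod 5 = (-3) mod 5 = 2; 2 = 0 — FAILS  ← closest negative counterexample to 0

Answer: x = -1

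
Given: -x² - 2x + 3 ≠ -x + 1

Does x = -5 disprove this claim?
Substitute x = -5 into the relation:
x = -5: LHS = -(-5)² - 2·(-5) + 3 = -12, RHS = -(-5) + 1 = 6; -12 ≠ 6 — holds

The claim holds here, so x = -5 is not a counterexample. (A counterexample exists elsewhere, e.g. x = 1.)

Answer: No, x = -5 is not a counterexample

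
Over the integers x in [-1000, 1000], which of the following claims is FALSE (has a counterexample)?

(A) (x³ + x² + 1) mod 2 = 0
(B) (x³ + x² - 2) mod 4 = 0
(A) x = 0: LHS = (0³ + 0² + 1) mod 2 = 1 mod 2 = 1; 1 = 0 — FAILS
(B) x = 0: LHS = (0³ + 0² - 2) mod 4 = (-2) mod 4 = 2; 2 = 0 — FAILS

Answer: Both A and B are false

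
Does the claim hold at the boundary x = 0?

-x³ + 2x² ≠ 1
x = 0: LHS = -0³ + 2·0² = 0; 0 ≠ 1 — holds

The relation is satisfied at x = 0.

Answer: Yes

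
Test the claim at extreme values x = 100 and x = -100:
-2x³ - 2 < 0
x = 100: LHS = -2·100³ - 2 = -2000002; -2000002 < 0 — holds
x = -100: LHS = -2·(-100)³ - 2 = 1999998; 1999998 < 0 — FAILS

Answer: Partially: holds for x = 100, fails for x = -100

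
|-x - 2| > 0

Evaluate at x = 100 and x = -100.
x = 100: LHS = |-100 - 2| = |-102| = 102; 102 > 0 — holds
x = -100: LHS = |-(-100) - 2| = |98| = 98; 98 > 0 — holds

Answer: Yes, holds for both x = 100 and x = -100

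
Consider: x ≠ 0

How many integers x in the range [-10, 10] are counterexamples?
Counterexamples in [-10, 10]: {0}.

Counting them gives 1 values.

Answer: 1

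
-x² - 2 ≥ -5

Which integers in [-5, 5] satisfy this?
Holds for: {-1, 0, 1}
Fails for: {-5, -4, -3, -2, 2, 3, 4, 5}

Answer: {-1, 0, 1}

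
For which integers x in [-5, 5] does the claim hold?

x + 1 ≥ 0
Holds for: {-1, 0, 1, 2, 3, 4, 5}
Fails for: {-5, -4, -3, -2}

Answer: {-1, 0, 1, 2, 3, 4, 5}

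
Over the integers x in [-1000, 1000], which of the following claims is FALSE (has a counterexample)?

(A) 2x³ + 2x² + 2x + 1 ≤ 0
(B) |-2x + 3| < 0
(A) x = 0: LHS = 2·0³ + 2·0² + 2·0 + 1 = 1; 1 ≤ 0 — FAILS
(B) x = 0: LHS = |-2·0 + 3| = |3| = 3; 3 < 0 — FAILS

Answer: Both A and B are false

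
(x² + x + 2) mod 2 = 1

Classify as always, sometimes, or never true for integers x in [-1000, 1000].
For a polynomial with integer coefficients, its value mod 2 depends only on x mod 2, so it suffices to check one representative of each residue class, x = 0, 1:
x = 0: LHS = (0² + 0 + 2) mod 2 = 2 mod 2 = 0; 0 = 1 — FAILS
x = 1: LHS = (1² + 1 + 2) mod 2 = 4 mod 2 = 0; 0 = 1 — FAILS
The relation fails in every residue class, so the claimed relation (=) fails for every integer in [-1000, 1000].

No integer in the range satisfies it.

Answer: Never true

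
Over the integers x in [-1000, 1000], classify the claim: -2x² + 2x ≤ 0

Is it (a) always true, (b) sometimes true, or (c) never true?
Over all integers in [-1000, 1000], LHS − RHS is largest at x = 0, where it equals 0:
x = 0: LHS = -2·0² + 2·0 = 0; 0 ≤ 0 — holds
At the ends of the range:
x = -1000: LHS = -2·(-1000)² + 2·(-1000) = -2002000; -2002000 ≤ 0 — holds
x = 1000: LHS = -2·1000² + 2·1000 = -1998000; -1998000 ≤ 0 — holds
Hence LHS − RHS is never positive, i.e. LHS ≤ RHS throughout, so the relation holds for every integer in [-1000, 1000].

No counterexample exists.

Answer: Always true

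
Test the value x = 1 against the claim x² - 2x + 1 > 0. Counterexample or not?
Substitute x = 1 into the relation:
x = 1: LHS = 1² - 2·1 + 1 = 0; 0 > 0 — FAILS

Since the claim fails at x = 1, this value is a counterexample.

Answer: Yes, x = 1 is a counterexample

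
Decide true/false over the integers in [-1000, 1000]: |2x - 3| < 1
The claim fails at x = 0:
x = 0: LHS = |2·0 - 3| = |-3| = 3; 3 < 1 — FAILS

Because a single integer refutes it, the statement is false.

Answer: False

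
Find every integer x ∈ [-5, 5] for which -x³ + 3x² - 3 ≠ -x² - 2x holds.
Holds for: {-5, -4, -3, -2, 0, 1, 2, 3, 4, 5}
Fails for: {-1}

Answer: {-5, -4, -3, -2, 0, 1, 2, 3, 4, 5}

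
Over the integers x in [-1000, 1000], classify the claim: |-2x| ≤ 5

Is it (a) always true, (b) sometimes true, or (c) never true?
Holds at x = 0: LHS = |-2·0| = |0| = 0; 0 ≤ 5 — holds
Fails at x = 3: LHS = |-2·3| = |-6| = 6; 6 ≤ 5 — FAILS
It is satisfied by some integers in the range but not all.

Answer: Sometimes true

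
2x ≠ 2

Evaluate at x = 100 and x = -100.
x = 100: LHS = 2·100 = 200; 200 ≠ 2 — holds
x = -100: LHS = 2·(-100) = -200; -200 ≠ 2 — holds

Answer: Yes, holds for both x = 100 and x = -100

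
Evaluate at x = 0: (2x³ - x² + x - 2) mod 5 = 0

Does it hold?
x = 0: LHS = (2·0³ - 0² + 0 - 2) mod 5 = (-2) mod 5 = 3; 3 = 0 — FAILS

The relation fails at x = 0, so x = 0 is a counterexample.

Answer: No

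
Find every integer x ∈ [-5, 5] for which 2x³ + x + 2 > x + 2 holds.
Holds for: {1, 2, 3, 4, 5}
Fails for: {-5, -4, -3, -2, -1, 0}

Answer: {1, 2, 3, 4, 5}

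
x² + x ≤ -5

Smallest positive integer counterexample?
Testing positive integers:
x = 1: LHS = 1² + 1 = 2; 2 ≤ -5 — FAILS  ← smallest positive counterexample

Answer: x = 1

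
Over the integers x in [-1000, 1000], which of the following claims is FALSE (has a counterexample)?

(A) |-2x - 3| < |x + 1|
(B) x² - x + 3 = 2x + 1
(A) x = 0: LHS = |-2·0 - 3| = |-3| = 3, RHS = |0 + 1| = |1| = 1; 3 < 1 — FAILS
(B) x = 0: LHS = 0² - 0 + 3 = 3, RHS = 2·0 + 1 = 1; 3 = 1 — FAILS

Answer: Both A and B are false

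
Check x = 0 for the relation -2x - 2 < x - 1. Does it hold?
x = 0: LHS = -2·0 - 2 = -2, RHS = 0 - 1 = -1; -2 < -1 — holds

The relation is satisfied at x = 0.

Answer: Yes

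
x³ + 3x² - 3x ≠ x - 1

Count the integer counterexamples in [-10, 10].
Track d = LHS − RHS over the integers in [-10, 10]. Equality would need d = 0, but d changes sign only between consecutive integers, jumping over 0:
x = -5: LHS = (-5)³ + 3·(-5)² - 3·(-5) = -35, RHS = (-5) - 1 = -6; -35 ≠ -6 — holds  (d = -29)
x = -4: LHS = (-4)³ + 3·(-4)² - 3·(-4) = -4, RHS = (-4) - 1 = -5; -4 ≠ -5 — holds  (d = 1)
Away from these crossings d keeps a constant sign, and checking every integer in [-10, 10] confirms d ≠ 0 throughout. Hence the two sides are never equal, so the relation holds for every integer in [-10, 10].

No counterexample appears in that range.

Answer: 0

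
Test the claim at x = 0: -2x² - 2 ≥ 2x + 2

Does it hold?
x = 0: LHS = -2·0² - 2 = -2, RHS = 2·0 + 2 = 2; -2 ≥ 2 — FAILS

The relation fails at x = 0, so x = 0 is a counterexample.

Answer: No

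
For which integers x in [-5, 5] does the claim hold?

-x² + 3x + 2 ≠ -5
Track d = LHS − RHS over the integers in [-5, 5]. Equality would need d = 0, but d changes sign only between consecutive integers, jumping over 0:
x = -2: LHS = -(-2)² + 3·(-2) + 2 = -8; -8 ≠ -5 — holds  (d = -3)
x = -1: LHS = -(-1)² + 3·(-1) + 2 = -2; -2 ≠ -5 — holds  (d = 3)
x = 4: LHS = -4² + 3·4 + 2 = -2; -2 ≠ -5 — holds  (d = 3)
x = 5: LHS = -5² + 3·5 + 2 = -8; -8 ≠ -5 — holds  (d = -3)
Away from these crossings d keeps a constant sign, and checking every integer in [-5, 5] confirms d ≠ 0 throughout. Hence the two sides are never equal, so the relation holds for every integer in [-5, 5].

Answer: All integers in [-5, 5]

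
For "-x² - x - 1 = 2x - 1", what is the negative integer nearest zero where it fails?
Testing negative integers from -1 downward:
x = -1: LHS = -(-1)² - (-1) - 1 = -1, RHS = 2·(-1) - 1 = -3; -1 = -3 — FAILS  ← closest negative counterexample to 0

Answer: x = -1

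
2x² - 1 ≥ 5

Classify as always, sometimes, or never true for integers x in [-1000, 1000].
Holds at x = 2: LHS = 2·2² - 1 = 7; 7 ≥ 5 — holds
Fails at x = 0: LHS = 2·0² - 1 = -1; -1 ≥ 5 — FAILS
It is satisfied by some integers in the range but not all.

Answer: Sometimes true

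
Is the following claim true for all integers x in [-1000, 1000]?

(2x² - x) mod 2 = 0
The claim fails at x = 1:
x = 1: LHS = (2·1² - 1) mod 2 = 1 mod 2 = 1; 1 = 0 — FAILS

Because a single integer refutes it, the statement is false.

Answer: False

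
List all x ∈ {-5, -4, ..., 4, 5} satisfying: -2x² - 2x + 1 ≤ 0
Holds for: {-5, -4, -3, -2, 1, 2, 3, 4, 5}
Fails for: {-1, 0}

Answer: {-5, -4, -3, -2, 1, 2, 3, 4, 5}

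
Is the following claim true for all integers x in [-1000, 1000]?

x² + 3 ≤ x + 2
The claim fails at x = 0:
x = 0: LHS = 0² + 3 = 3, RHS = 0 + 2 = 2; 3 ≤ 2 — FAILS

Because a single integer refutes it, the statement is false.

Answer: False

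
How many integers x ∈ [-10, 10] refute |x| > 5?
Counterexamples in [-10, 10]: {-5, -4, -3, -2, -1, 0, 1, 2, 3, 4, 5}.

Counting them gives 11 values.

Answer: 11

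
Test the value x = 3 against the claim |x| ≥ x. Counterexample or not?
Substitute x = 3 into the relation:
x = 3: LHS = |3| = 3; 3 ≥ 3 — holds

The relation holds at x = 3, so it is not a counterexample.

Answer: No, x = 3 is not a counterexample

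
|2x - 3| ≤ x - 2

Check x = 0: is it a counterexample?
Substitute x = 0 into the relation:
x = 0: LHS = |2·0 - 3| = |-3| = 3, RHS = 0 - 2 = -2; 3 ≤ -2 — FAILS

Since the claim fails at x = 0, this value is a counterexample.

Answer: Yes, x = 0 is a counterexample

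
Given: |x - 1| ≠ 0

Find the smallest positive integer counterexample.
Testing positive integers:
x = 1: LHS = |1 - 1| = |0| = 0; 0 ≠ 0 — FAILS  ← smallest positive counterexample

Answer: x = 1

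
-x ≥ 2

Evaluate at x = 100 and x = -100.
x = 100: -100 ≥ 2 — FAILS
x = -100: LHS = -(-100) = 100; 100 ≥ 2 — holds

Answer: Partially: fails for x = 100, holds for x = -100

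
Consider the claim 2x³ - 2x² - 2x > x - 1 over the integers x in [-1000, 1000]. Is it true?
The claim fails at x = 1:
x = 1: LHS = 2·1³ - 2·1² - 2·1 = -2, RHS = 1 - 1 = 0; -2 > 0 — FAILS

Because a single integer refutes it, the statement is false.

Answer: False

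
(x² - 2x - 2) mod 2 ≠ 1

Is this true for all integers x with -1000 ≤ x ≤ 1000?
The claim fails at x = 1:
x = 1: LHS = (1² - 2·1 - 2) mod 2 = (-3) mod 2 = 1; 1 ≠ 1 — FAILS

Because a single integer refutes it, the statement is false.

Answer: False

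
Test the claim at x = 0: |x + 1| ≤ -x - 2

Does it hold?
x = 0: LHS = |0 + 1| = |1| = 1, RHS = -0 - 2 = -2; 1 ≤ -2 — FAILS

The relation fails at x = 0, so x = 0 is a counterexample.

Answer: No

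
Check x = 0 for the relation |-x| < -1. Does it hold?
x = 0: LHS = |-0| = |0| = 0; 0 < -1 — FAILS

The relation fails at x = 0, so x = 0 is a counterexample.

Answer: No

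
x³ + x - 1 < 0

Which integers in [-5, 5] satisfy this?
Holds for: {-5, -4, -3, -2, -1, 0}
Fails for: {1, 2, 3, 4, 5}

Answer: {-5, -4, -3, -2, -1, 0}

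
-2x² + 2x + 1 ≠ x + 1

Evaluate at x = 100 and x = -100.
x = 100: LHS = -2·100² + 2·100 + 1 = -19799, RHS = 100 + 1 = 101; -19799 ≠ 101 — holds
x = -100: LHS = -2·(-100)² + 2·(-100) + 1 = -20199, RHS = (-100) + 1 = -99; -20199 ≠ -99 — holds

Answer: Yes, holds for both x = 100 and x = -100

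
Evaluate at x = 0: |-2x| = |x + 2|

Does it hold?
x = 0: LHS = |-2·0| = |0| = 0, RHS = |0 + 2| = |2| = 2; 0 = 2 — FAILS

The relation fails at x = 0, so x = 0 is a counterexample.

Answer: No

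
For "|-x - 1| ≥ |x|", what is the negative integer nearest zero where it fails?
Testing negative integers from -1 downward:
x = -1: LHS = |-(-1) - 1| = |0| = 0, RHS = |-1| = 1; 0 ≥ 1 — FAILS  ← closest negative counterexample to 0

Answer: x = -1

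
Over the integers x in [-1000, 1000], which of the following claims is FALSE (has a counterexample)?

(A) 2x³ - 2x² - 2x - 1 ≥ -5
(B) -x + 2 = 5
(A) x = -2: LHS = 2·(-2)³ - 2·(-2)² - 2·(-2) - 1 = -21; -21 ≥ -5 — FAILS
(B) x = 0: LHS = -0 + 2 = 2; 2 = 5 — FAILS

Answer: Both A and B are false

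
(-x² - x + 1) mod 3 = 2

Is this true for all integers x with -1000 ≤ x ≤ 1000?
The claim fails at x = 0:
x = 0: LHS = (-0² - 0 + 1) mod 3 = 1 mod 3 = 1; 1 = 2 — FAILS

Because a single integer refutes it, the statement is false.

Answer: False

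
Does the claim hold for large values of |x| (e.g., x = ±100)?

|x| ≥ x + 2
x = 100: LHS = |100| = 100, RHS = 100 + 2 = 102; 100 ≥ 102 — FAILS
x = -100: LHS = |-100| = 100, RHS = (-100) + 2 = -98; 100 ≥ -98 — holds

Answer: Partially: fails for x = 100, holds for x = -100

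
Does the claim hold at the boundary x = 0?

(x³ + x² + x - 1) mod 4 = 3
x = 0: LHS = (0³ + 0² + 0 - 1) mod 4 = (-1) mod 4 = 3; 3 = 3 — holds

The relation is satisfied at x = 0.

Answer: Yes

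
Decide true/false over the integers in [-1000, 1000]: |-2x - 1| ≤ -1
The claim fails at x = 0:
x = 0: LHS = |-2·0 - 1| = |-1| = 1; 1 ≤ -1 — FAILS

Because a single integer refutes it, the statement is false.

Answer: False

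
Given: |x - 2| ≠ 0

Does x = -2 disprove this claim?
Substitute x = -2 into the relation:
x = -2: LHS = |(-2) - 2| = |-4| = 4; 4 ≠ 0 — holds

The claim holds here, so x = -2 is not a counterexample. (A counterexample exists elsewhere, e.g. x = 2.)

Answer: No, x = -2 is not a counterexample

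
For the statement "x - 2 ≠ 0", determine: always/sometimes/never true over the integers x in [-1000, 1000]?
Holds at x = 0: LHS = 0 - 2 = -2; -2 ≠ 0 — holds
Fails at x = 2: LHS = 2 - 2 = 0; 0 ≠ 0 — FAILS
It is satisfied by some integers in the range but not all.

Answer: Sometimes true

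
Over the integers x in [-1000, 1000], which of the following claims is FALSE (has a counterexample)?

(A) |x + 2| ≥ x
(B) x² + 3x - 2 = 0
(A) Over all integers in [-1000, 1000], LHS − RHS is smallest at x = 0, where it equals 2:
x = 0: LHS = |0 + 2| = |2| = 2; 2 ≥ 0 — holds
At the ends of the range:
x = -1000: LHS = |(-1000) + 2| = |-998| = 998; 998 ≥ -1000 — holds
x = 1000: LHS = |1000 + 2| = |1002| = 1002; 1002 ≥ 1000 — holds
Hence LHS − RHS is never negative, i.e. LHS ≥ RHS throughout, so the relation holds for every integer in [-1000, 1000].

(B) x = 0: LHS = 0² + 3·0 - 2 = -2; -2 = 0 — FAILS

Only (B) has a counterexample.

Answer: B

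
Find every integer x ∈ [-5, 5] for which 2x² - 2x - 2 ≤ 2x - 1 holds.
Holds for: {0, 1, 2}
Fails for: {-5, -4, -3, -2, -1, 3, 4, 5}

Answer: {0, 1, 2}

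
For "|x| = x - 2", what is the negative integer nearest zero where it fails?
Testing negative integers from -1 downward:
x = -1: LHS = |-1| = 1, RHS = (-1) - 2 = -3; 1 = -3 — FAILS  ← closest negative counterexample to 0

Answer: x = -1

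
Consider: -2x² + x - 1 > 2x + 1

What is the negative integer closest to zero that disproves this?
Testing negative integers from -1 downward:
x = -1: LHS = -2·(-1)² + (-1) - 1 = -4, RHS = 2·(-1) + 1 = -1; -4 > -1 — FAILS  ← closest negative counterexample to 0

Answer: x = -1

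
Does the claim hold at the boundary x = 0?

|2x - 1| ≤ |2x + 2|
x = 0: LHS = |2·0 - 1| = |-1| = 1, RHS = |2·0 + 2| = |2| = 2; 1 ≤ 2 — holds

The relation is satisfied at x = 0.

Answer: Yes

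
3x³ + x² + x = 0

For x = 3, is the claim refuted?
Substitute x = 3 into the relation:
x = 3: LHS = 3·3³ + 3² + 3 = 93; 93 = 0 — FAILS

Since the claim fails at x = 3, this value is a counterexample.

Answer: Yes, x = 3 is a counterexample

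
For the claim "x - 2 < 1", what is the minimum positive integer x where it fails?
Testing positive integers:
x = 1: LHS = 1 - 2 = -1; -1 < 1 — holds
x = 2: LHS = 2 - 2 = 0; 0 < 1 — holds
x = 3: LHS = 3 - 2 = 1; 1 < 1 — FAILS  ← smallest positive counterexample

Answer: x = 3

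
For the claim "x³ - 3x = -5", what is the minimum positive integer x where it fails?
Testing positive integers:
x = 1: LHS = 1³ - 3·1 = -2; -2 = -5 — FAILS  ← smallest positive counterexample

Answer: x = 1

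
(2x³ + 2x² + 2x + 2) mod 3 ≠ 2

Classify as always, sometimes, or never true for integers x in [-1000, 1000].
Holds at x = -1: LHS = (2·(-1)³ + 2·(-1)² + 2·(-1) + 2) mod 3 = 0 mod 3 = 0; 0 ≠ 2 — holds
Fails at x = 0: LHS = (2·0³ + 2·0² + 2·0 + 2) mod 3 = 2 mod 3 = 2; 2 ≠ 2 — FAILS
It is satisfied by some integers in the range but not all.

Answer: Sometimes true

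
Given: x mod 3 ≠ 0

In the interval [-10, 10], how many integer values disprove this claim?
Counterexamples in [-10, 10]: {-9, -6, -3, 0, 3, 6, 9}.

Counting them gives 7 values.

Answer: 7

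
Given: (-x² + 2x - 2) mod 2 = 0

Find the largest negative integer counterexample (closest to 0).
Testing negative integers from -1 downward:
x = -1: LHS = (-(-1)² + 2·(-1) - 2) mod 2 = (-5) mod 2 = 1; 1 = 0 — FAILS  ← closest negative counterexample to 0

Answer: x = -1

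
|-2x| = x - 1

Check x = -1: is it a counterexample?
Substitute x = -1 into the relation:
x = -1: LHS = |-2·(-1)| = |2| = 2, RHS = (-1) - 1 = -2; 2 = -2 — FAILS

Since the claim fails at x = -1, this value is a counterexample.

Answer: Yes, x = -1 is a counterexample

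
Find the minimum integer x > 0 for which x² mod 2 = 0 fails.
Testing positive integers:
x = 1: LHS = (1²) mod 2 = 1 mod 2 = 1; 1 = 0 — FAILS  ← smallest positive counterexample

Answer: x = 1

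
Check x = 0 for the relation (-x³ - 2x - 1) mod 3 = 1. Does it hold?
x = 0: LHS = (-0³ - 2·0 - 1) mod 3 = (-1) mod 3 = 2; 2 = 1 — FAILS

The relation fails at x = 0, so x = 0 is a counterexample.

Answer: No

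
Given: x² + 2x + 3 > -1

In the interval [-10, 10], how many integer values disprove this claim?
Over all integers in [-10, 10], LHS − RHS is smallest at x = -1, where it equals 3:
x = -1: LHS = (-1)² + 2·(-1) + 3 = 2; 2 > -1 — holds
At the ends of the range:
x = -10: LHS = (-10)² + 2·(-10) + 3 = 83; 83 > -1 — holds
x = 10: LHS = 10² + 2·10 + 3 = 123; 123 > -1 — holds
Hence LHS − RHS is never zero or negative, i.e. LHS > RHS throughout, so the relation holds for every integer in [-10, 10].

No counterexample appears in that range.

Answer: 0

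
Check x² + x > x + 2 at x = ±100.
x = 100: LHS = 100² + 100 = 10100, RHS = 100 + 2 = 102; 10100 > 102 — holds
x = -100: LHS = (-100)² + (-100) = 9900, RHS = (-100) + 2 = -98; 9900 > -98 — holds

Answer: Yes, holds for both x = 100 and x = -100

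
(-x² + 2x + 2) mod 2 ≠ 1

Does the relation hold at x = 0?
x = 0: LHS = (-0² + 2·0 + 2) mod 2 = 2 mod 2 = 0; 0 ≠ 1 — holds

The relation is satisfied at x = 0.

Answer: Yes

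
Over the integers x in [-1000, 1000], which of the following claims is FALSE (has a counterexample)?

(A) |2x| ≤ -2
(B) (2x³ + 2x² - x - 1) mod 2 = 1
(A) x = 0: LHS = |2·0| = |0| = 0; 0 ≤ -2 — FAILS
(B) x = 1: LHS = (2·1³ + 2·1² - 1 - 1) mod 2 = 2 mod 2 = 0; 0 = 1 — FAILS

Answer: Both A and B are false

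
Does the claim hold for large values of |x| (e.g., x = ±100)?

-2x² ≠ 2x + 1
x = 100: LHS = -2·100² = -20000, RHS = 2·100 + 1 = 201; -20000 ≠ 201 — holds
x = -100: LHS = -2·(-100)² = -20000, RHS = 2·(-100) + 1 = -199; -20000 ≠ -199 — holds

Answer: Yes, holds for both x = 100 and x = -100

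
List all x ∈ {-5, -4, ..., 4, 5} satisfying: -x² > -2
Holds for: {-1, 0, 1}
Fails for: {-5, -4, -3, -2, 2, 3, 4, 5}

Answer: {-1, 0, 1}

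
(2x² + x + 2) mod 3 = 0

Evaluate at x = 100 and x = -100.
x = 100: LHS = (2·100² + 100 + 2) mod 3 = 20102 mod 3 = 2; 2 = 0 — FAILS
x = -100: LHS = (2·(-100)² + (-100) + 2) mod 3 = 19902 mod 3 = 0; 0 = 0 — holds

Answer: Partially: fails for x = 100, holds for x = -100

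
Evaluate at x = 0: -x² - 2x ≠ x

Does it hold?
x = 0: LHS = -0² - 2·0 = 0; 0 ≠ 0 — FAILS

The relation fails at x = 0, so x = 0 is a counterexample.

Answer: No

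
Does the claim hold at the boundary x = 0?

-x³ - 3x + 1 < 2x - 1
x = 0: LHS = -0³ - 3·0 + 1 = 1, RHS = 2·0 - 1 = -1; 1 < -1 — FAILS

The relation fails at x = 0, so x = 0 is a counterexample.

Answer: No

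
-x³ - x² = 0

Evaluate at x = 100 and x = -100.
x = 100: LHS = -100³ - 100² = -1010000; -1010000 = 0 — FAILS
x = -100: LHS = -(-100)³ - (-100)² = 990000; 990000 = 0 — FAILS

Answer: No, fails for both x = 100 and x = -100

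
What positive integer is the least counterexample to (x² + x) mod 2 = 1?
Testing positive integers:
x = 1: LHS = (1² + 1) mod 2 = 2 mod 2 = 0; 0 = 1 — FAILS  ← smallest positive counterexample

Answer: x = 1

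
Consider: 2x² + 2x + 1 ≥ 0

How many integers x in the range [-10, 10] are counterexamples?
Over all integers in [-10, 10], LHS − RHS is smallest at x = 0, where it equals 1:
x = 0: LHS = 2·0² + 2·0 + 1 = 1; 1 ≥ 0 — holds
At the ends of the range:
x = -10: LHS = 2·(-10)² + 2·(-10) + 1 = 181; 181 ≥ 0 — holds
x = 10: LHS = 2·10² + 2·10 + 1 = 221; 221 ≥ 0 — holds
Hence LHS − RHS is never negative, i.e. LHS ≥ RHS throughout, so the relation holds for every integer in [-10, 10].

No counterexample appears in that range.

Answer: 0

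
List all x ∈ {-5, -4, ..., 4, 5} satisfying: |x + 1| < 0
An absolute value is never negative, so the left side is ≥ 0 for every x, while the right side is 0. Tightest case in [-5, 5] is x = -1:
x = -1: LHS = |(-1) + 1| = |0| = 0; 0 < 0 — FAILS
Hence LHS − RHS is never negative, i.e. LHS ≥ RHS throughout, so the claimed relation (<) fails for every integer in [-5, 5].

Answer: None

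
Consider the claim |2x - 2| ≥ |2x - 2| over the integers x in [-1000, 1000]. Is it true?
Over all integers in [-1000, 1000], LHS − RHS is smallest at x = 0, where it equals 0:
x = 0: LHS = |2·0 - 2| = |-2| = 2, RHS = |2·0 - 2| = |-2| = 2; 2 ≥ 2 — holds
At the ends of the range:
x = -1000: LHS = |2·(-1000) - 2| = |-2002| = 2002, RHS = |2·(-1000) - 2| = |-2002| = 2002; 2002 ≥ 2002 — holds
x = 1000: LHS = |2·1000 - 2| = |1998| = 1998, RHS = |2·1000 - 2| = |1998| = 1998; 1998 ≥ 1998 — holds
Hence LHS − RHS is never negative, i.e. LHS ≥ RHS throughout, so the relation holds for every integer in [-1000, 1000].

No counterexample exists.

Answer: True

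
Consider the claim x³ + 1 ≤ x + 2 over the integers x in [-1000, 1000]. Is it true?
The claim fails at x = 2:
x = 2: LHS = 2³ + 1 = 9, RHS = 2 + 2 = 4; 9 ≤ 4 — FAILS

Because a single integer refutes it, the statement is false.

Answer: False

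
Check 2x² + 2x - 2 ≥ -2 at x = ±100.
x = 100: LHS = 2·100² + 2·100 - 2 = 20198; 20198 ≥ -2 — holds
x = -100: LHS = 2·(-100)² + 2·(-100) - 2 = 19798; 19798 ≥ -2 — holds

Answer: Yes, holds for both x = 100 and x = -100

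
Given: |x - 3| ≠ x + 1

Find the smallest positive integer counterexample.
Testing positive integers:
x = 1: LHS = |1 - 3| = |-2| = 2, RHS = 1 + 1 = 2; 2 ≠ 2 — FAILS  ← smallest positive counterexample

Answer: x = 1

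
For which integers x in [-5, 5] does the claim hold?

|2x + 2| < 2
Holds for: {-1}
Fails for: {-5, -4, -3, -2, 0, 1, 2, 3, 4, 5}

Answer: {-1}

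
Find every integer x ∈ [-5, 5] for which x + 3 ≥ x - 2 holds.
Over all integers in [-5, 5], LHS − RHS is smallest at x = 0, where it equals 5:
x = 0: LHS = 0 + 3 = 3, RHS = 0 - 2 = -2; 3 ≥ -2 — holds
At the ends of the range:
x = -5: LHS = (-5) + 3 = -2, RHS = (-5) - 2 = -7; -2 ≥ -7 — holds
x = 5: LHS = 5 + 3 = 8, RHS = 5 - 2 = 3; 8 ≥ 3 — holds
Hence LHS − RHS is never negative, i.e. LHS ≥ RHS throughout, so the relation holds for every integer in [-5, 5].

Answer: All integers in [-5, 5]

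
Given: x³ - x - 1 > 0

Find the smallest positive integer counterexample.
Testing positive integers:
x = 1: LHS = 1³ - 1 - 1 = -1; -1 > 0 — FAILS  ← smallest positive counterexample

Answer: x = 1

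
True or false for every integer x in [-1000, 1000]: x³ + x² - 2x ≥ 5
The claim fails at x = 0:
x = 0: LHS = 0³ + 0² - 2·0 = 0; 0 ≥ 5 — FAILS

Because a single integer refutes it, the statement is false.

Answer: False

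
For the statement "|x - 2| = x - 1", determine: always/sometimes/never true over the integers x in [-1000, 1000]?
Track d = LHS − RHS over the integers in [-1000, 1000]. Equality would need d = 0, but d changes sign only between consecutive integers, jumping over 0:
x = 1: LHS = |1 - 2| = |-1| = 1, RHS = 1 - 1 = 0; 1 = 0 — FAILS  (d = 1)
x = 2: LHS = |2 - 2| = |0| = 0, RHS = 2 - 1 = 1; 0 = 1 — FAILS  (d = -1)
Away from these crossings d keeps a constant sign, and checking every integer in [-1000, 1000] confirms d ≠ 0 throughout. Hence the two sides are never equal, so the claimed relation (=) fails for every integer in [-1000, 1000].

No integer in the range satisfies it.

Answer: Never true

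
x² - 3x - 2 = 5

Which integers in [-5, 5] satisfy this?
Track d = LHS − RHS over the integers in [-5, 5]. Equality would need d = 0, but d changes sign only between consecutive integers, jumping over 0:
x = -2: LHS = (-2)² - 3·(-2) - 2 = 8; 8 = 5 — FAILS  (d = 3)
x = -1: LHS = (-1)² - 3·(-1) - 2 = 2; 2 = 5 — FAILS  (d = -3)
x = 4: LHS = 4² - 3·4 - 2 = 2; 2 = 5 — FAILS  (d = -3)
x = 5: LHS = 5² - 3·5 - 2 = 8; 8 = 5 — FAILS  (d = 3)
Away from these crossings d keeps a constant sign, and checking every integer in [-5, 5] confirms d ≠ 0 throughout. Hence the two sides are never equal, so the claimed relation (=) fails for every integer in [-5, 5].

Answer: None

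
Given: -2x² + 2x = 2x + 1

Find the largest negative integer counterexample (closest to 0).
Testing negative integers from -1 downward:
x = -1: LHS = -2·(-1)² + 2·(-1) = -4, RHS = 2·(-1) + 1 = -1; -4 = -1 — FAILS  ← closest negative counterexample to 0

Answer: x = -1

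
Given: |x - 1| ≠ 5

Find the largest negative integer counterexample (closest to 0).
Testing negative integers from -1 downward:
x = -1: LHS = |(-1) - 1| = |-2| = 2; 2 ≠ 5 — holds
x = -2: LHS = |(-2) - 1| = |-3| = 3; 3 ≠ 5 — holds
x = -3: LHS = |(-3) - 1| = |-4| = 4; 4 ≠ 5 — holds
x = -4: LHS = |(-4) - 1| = |-5| = 5; 5 ≠ 5 — FAILS  ← closest negative counterexample to 0

Answer: x = -4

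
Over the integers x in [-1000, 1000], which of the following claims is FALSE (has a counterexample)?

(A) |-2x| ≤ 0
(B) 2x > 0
(A) x = 1: LHS = |-2·1| = |-2| = 2; 2 ≤ 0 — FAILS
(B) x = 0: LHS = 2·0 = 0; 0 > 0 — FAILS

Answer: Both A and B are false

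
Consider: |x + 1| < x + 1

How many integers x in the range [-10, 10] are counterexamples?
Counterexamples in [-10, 10]: {-10, -9, -8, -7, -6, -5, -4, -3, -2, -1, 0, 1, 2, 3, 4, 5, 6, 7, 8, 9, 10}.

Counting them gives 21 values.

Answer: 21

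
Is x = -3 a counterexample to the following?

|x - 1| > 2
Substitute x = -3 into the relation:
x = -3: LHS = |(-3) - 1| = |-4| = 4; 4 > 2 — holds

The claim holds here, so x = -3 is not a counterexample. (A counterexample exists elsewhere, e.g. x = 0.)

Answer: No, x = -3 is not a counterexample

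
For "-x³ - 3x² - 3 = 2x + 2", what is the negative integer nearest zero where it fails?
Testing negative integers from -1 downward:
x = -1: LHS = -(-1)³ - 3·(-1)² - 3 = -5, RHS = 2·(-1) + 2 = 0; -5 = 0 — FAILS  ← closest negative counterexample to 0

Answer: x = -1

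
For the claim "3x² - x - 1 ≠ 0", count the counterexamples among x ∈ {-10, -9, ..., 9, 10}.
Track d = LHS − RHS over the integers in [-10, 10]. Equality would need d = 0, but d changes sign only between consecutive integers, jumping over 0:
x = -1: LHS = 3·(-1)² - (-1) - 1 = 3; 3 ≠ 0 — holds  (d = 3)
x = 0: LHS = 3·0² - 0 - 1 = -1; -1 ≠ 0 — holds  (d = -1)
x = 0: LHS = 3·0² - 0 - 1 = -1; -1 ≠ 0 — holds  (d = -1)
x = 1: LHS = 3·1² - 1 - 1 = 1; 1 ≠ 0 — holds  (d = 1)
Away from these crossings d keeps a constant sign, and checking every integer in [-10, 10] confirms d ≠ 0 throughout. Hence the two sides are never equal, so the relation holds for every integer in [-10, 10].

No counterexample appears in that range.

Answer: 0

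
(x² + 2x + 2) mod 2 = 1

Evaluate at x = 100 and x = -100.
x = 100: LHS = (100² + 2·100 + 2) mod 2 = 10202 mod 2 = 0; 0 = 1 — FAILS
x = -100: LHS = ((-100)² + 2·(-100) + 2) mod 2 = 9802 mod 2 = 0; 0 = 1 — FAILS

Answer: No, fails for both x = 100 and x = -100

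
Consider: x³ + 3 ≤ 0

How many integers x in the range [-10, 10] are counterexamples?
Counterexamples in [-10, 10]: {-1, 0, 1, 2, 3, 4, 5, 6, 7, 8, 9, 10}.

Counting them gives 12 values.

Answer: 12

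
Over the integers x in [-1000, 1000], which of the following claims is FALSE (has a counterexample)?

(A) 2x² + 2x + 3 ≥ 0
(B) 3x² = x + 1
(A) Over all integers in [-1000, 1000], LHS − RHS is smallest at x = 0, where it equals 3:
x = 0: LHS = 2·0² + 2·0 + 3 = 3; 3 ≥ 0 — holds
At the ends of the range:
x = -1000: LHS = 2·(-1000)² + 2·(-1000) + 3 = 1998003; 1998003 ≥ 0 — holds
x = 1000: LHS = 2·1000² + 2·1000 + 3 = 2002003; 2002003 ≥ 0 — holds
Hence LHS − RHS is never negative, i.e. LHS ≥ RHS throughout, so the relation holds for every integer in [-1000, 1000].

(B) x = 0: LHS = 3·0² = 0, RHS = 0 + 1 = 1; 0 = 1 — FAILS

Only (B) has a counterexample.

Answer: B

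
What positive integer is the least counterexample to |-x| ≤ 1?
Testing positive integers:
x = 1: LHS = |-1| = 1; 1 ≤ 1 — holds
x = 2: LHS = |-2| = 2; 2 ≤ 1 — FAILS  ← smallest positive counterexample

Answer: x = 2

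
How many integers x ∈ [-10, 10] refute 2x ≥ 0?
Counterexamples in [-10, 10]: {-10, -9, -8, -7, -6, -5, -4, -3, -2, -1}.

Counting them gives 10 values.

Answer: 10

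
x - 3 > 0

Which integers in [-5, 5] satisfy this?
Holds for: {4, 5}
Fails for: {-5, -4, -3, -2, -1, 0, 1, 2, 3}

Answer: {4, 5}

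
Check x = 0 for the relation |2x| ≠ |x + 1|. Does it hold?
x = 0: LHS = |2·0| = |0| = 0, RHS = |0 + 1| = |1| = 1; 0 ≠ 1 — holds

The relation is satisfied at x = 0.

Answer: Yes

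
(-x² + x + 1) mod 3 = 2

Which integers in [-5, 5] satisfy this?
Holds for: {-4, -1, 2, 5}
Fails for: {-5, -3, -2, 0, 1, 3, 4}

Answer: {-4, -1, 2, 5}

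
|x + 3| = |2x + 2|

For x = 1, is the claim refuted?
Substitute x = 1 into the relation:
x = 1: LHS = |1 + 3| = |4| = 4, RHS = |2·1 + 2| = |4| = 4; 4 = 4 — holds

The claim holds here, so x = 1 is not a counterexample. (A counterexample exists elsewhere, e.g. x = 0.)

Answer: No, x = 1 is not a counterexample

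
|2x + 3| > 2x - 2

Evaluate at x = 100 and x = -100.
x = 100: LHS = |2·100 + 3| = |203| = 203, RHS = 2·100 - 2 = 198; 203 > 198 — holds
x = -100: LHS = |2·(-100) + 3| = |-197| = 197, RHS = 2·(-100) - 2 = -202; 197 > -202 — holds

Answer: Yes, holds for both x = 100 and x = -100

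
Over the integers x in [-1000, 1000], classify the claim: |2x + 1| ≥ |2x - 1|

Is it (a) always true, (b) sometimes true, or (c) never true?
Holds at x = 0: LHS = |2·0 + 1| = |1| = 1, RHS = |2·0 - 1| = |-1| = 1; 1 ≥ 1 — holds
Fails at x = -1: LHS = |2·(-1) + 1| = |-1| = 1, RHS = |2·(-1) - 1| = |-3| = 3; 1 ≥ 3 — FAILS
It is satisfied by some integers in the range but not all.

Answer: Sometimes true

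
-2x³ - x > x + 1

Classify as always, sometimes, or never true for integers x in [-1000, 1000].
Holds at x = -1: LHS = -2·(-1)³ - (-1) = 3, RHS = (-1) + 1 = 0; 3 > 0 — holds
Fails at x = 0: LHS = -2·0³ - 0 = 0, RHS = 0 + 1 = 1; 0 > 1 — FAILS
It is satisfied by some integers in the range but not all.

Answer: Sometimes true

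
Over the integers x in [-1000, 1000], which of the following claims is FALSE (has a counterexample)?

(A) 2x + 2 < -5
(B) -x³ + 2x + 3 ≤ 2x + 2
(A) x = 0: LHS = 2·0 + 2 = 2; 2 < -5 — FAILS
(B) x = 0: LHS = -0³ + 2·0 + 3 = 3, RHS = 2·0 + 2 = 2; 3 ≤ 2 — FAILS

Answer: Both A and B are false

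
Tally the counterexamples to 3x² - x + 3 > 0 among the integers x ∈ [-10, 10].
Over all integers in [-10, 10], LHS − RHS is smallest at x = 0, where it equals 3:
x = 0: LHS = 3·0² - 0 + 3 = 3; 3 > 0 — holds
At the ends of the range:
x = -10: LHS = 3·(-10)² - (-10) + 3 = 313; 313 > 0 — holds
x = 10: LHS = 3·10² - 10 + 3 = 293; 293 > 0 — holds
Hence LHS − RHS is never zero or negative, i.e. LHS > RHS throughout, so the relation holds for every integer in [-10, 10].

No counterexample appears in that range.

Answer: 0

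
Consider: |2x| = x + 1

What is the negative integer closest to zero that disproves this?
Testing negative integers from -1 downward:
x = -1: LHS = |2·(-1)| = |-2| = 2, RHS = (-1) + 1 = 0; 2 = 0 — FAILS  ← closest negative counterexample to 0

Answer: x = -1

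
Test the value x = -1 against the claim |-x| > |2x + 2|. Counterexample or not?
Substitute x = -1 into the relation:
x = -1: LHS = |-(-1)| = |1| = 1, RHS = |2·(-1) + 2| = |0| = 0; 1 > 0 — holds

The claim holds here, so x = -1 is not a counterexample. (A counterexample exists elsewhere, e.g. x = 0.)

Answer: No, x = -1 is not a counterexample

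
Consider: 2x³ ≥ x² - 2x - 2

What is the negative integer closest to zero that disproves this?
Testing negative integers from -1 downward:
x = -1: LHS = 2·(-1)³ = -2, RHS = (-1)² - 2·(-1) - 2 = 1; -2 ≥ 1 — FAILS  ← closest negative counterexample to 0

Answer: x = -1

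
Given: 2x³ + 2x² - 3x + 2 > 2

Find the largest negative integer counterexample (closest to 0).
Testing negative integers from -1 downward:
x = -1: LHS = 2·(-1)³ + 2·(-1)² - 3·(-1) + 2 = 5; 5 > 2 — holds
x = -2: LHS = 2·(-2)³ + 2·(-2)² - 3·(-2) + 2 = 0; 0 > 2 — FAILS  ← closest negative counterexample to 0

Answer: x = -2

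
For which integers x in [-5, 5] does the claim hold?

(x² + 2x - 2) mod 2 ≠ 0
Holds for: {-5, -3, -1, 1, 3, 5}
Fails for: {-4, -2, 0, 2, 4}

Answer: {-5, -3, -1, 1, 3, 5}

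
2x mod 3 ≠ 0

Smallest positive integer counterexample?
Testing positive integers:
x = 1: LHS = (2·1) mod 3 = 2 mod 3 = 2; 2 ≠ 0 — holds
x = 2: LHS = (2·2) mod 3 = 4 mod 3 = 1; 1 ≠ 0 — holds
x = 3: LHS = (2·3) mod 3 = 6 mod 3 = 0; 0 ≠ 0 — FAILS  ← smallest positive counterexample

Answer: x = 3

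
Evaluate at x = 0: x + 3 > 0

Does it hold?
x = 0: LHS = 0 + 3 = 3; 3 > 0 — holds

The relation is satisfied at x = 0.

Answer: Yes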